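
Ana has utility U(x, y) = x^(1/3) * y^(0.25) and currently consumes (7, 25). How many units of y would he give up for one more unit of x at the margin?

MRS = 100/21

MU_x = 1/3·x^(-2/3)·y^(0.25) and MU_y = 0.25·x^(1/3)·y^(-0.75).
MRS = MU_x/MU_y = (4/3)·y/x.
At (7, 25): MRS = 100/21.
The indifference curve has slope −100/21 at this bundle.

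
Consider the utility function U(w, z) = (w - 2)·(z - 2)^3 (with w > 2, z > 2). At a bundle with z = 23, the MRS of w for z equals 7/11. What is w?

MU_w = (z−2)^3, MU_z = 3·(w−2)·(z−2)^2.
MRS = (1/3)·(z−2)/(w−2).
Substitute z = 23: MRS = 7/(w − 2). Setting this equal to 7/11 gives w − 2 = 7/(7/11) = 11, so w = 13.

w = 13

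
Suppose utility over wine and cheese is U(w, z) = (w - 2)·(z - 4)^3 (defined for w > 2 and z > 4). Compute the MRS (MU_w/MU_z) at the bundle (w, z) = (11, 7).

MU_w = (z−4)^3, MU_z = 3·(w−2)·(z−4)^2.
MRS = (1/3)·(z−4)/(w−2).
At (11, 7): MRS = 1/9.
That is, one extra unit of w is worth 1/9 units of z at the margin.

MRS = 1/9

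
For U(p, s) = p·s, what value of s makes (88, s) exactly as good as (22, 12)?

s = 3

U(22, 12) = 264.
Set U(88, s) = 264 and solve.
With p = 88: s = 264/88 = 3.
Check: U(88, 3) = 264.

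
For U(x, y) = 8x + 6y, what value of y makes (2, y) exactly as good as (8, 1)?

U(8, 1) = 70.
Set U(2, y) = 70 and solve.
8·2 + 6y = 70 ⇒ 6y = 54 ⇒ y = 9.
Check: U(2, 9) = 70.

y = 9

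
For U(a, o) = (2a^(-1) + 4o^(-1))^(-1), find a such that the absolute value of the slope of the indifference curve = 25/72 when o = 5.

For CES with ρ = -1, MRS = (2/4)·(o/a)^2.
Setting (2/4)·(5/a)^2 = 25/72 gives (5/a)^2 = 25/36, so 5/a = 5/6 and a = 6.

a = 6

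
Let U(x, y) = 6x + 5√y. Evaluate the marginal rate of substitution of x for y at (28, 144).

MRS = 28.8

MU_x = 6, MU_y = 5/(2√y).
MRS = 6 ÷ (5/(2√y)).
At (28, 144): MRS = 28.8.
The indifference curve has slope −28.8 at this bundle.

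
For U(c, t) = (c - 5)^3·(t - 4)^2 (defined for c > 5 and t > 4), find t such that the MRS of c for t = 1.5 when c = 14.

MU_c = 3·(c−5)^2·(t−4)^2, MU_t = 2·(c−5)^3·(t−4).
MRS = (3/2)·(t−4)/(c−5).
Substitute c = 14: MRS = (t − 4)/6. Setting this equal to 1.5 gives t − 4 = 1.5·6 = 9, so t = 13.

t = 13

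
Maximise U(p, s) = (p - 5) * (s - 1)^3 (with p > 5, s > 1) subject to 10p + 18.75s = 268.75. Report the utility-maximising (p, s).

p* = 10, s* = 9

MU_p = (s−1)^3, MU_s = 3·(p−5)·(s−1)^2.
MRS = (1/3)·(s−1)/(p−5).
Tangency: set MRS = p_p/p_s = 10/18.75 = 8/15.
So (1/3)·(s − 1)/(p − 5) = 8/15, i.e. (s − 1) = 1.6·(p − 5).
Rewrite the budget in excess-of-subsistence terms: 10·(p − 5) + 18.75·(s − 1) = 268.75 − 10·5 − 18.75·1 = 200.
Substituting, 40·(p − 5) = 200, so p − 5 = 5 and p* = 10.
Then s − 1 = 1.6·5 = 8, so s* = 9.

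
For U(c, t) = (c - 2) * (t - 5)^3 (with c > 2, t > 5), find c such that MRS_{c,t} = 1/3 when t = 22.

c = 19

MU_c = (t−5)^3, MU_t = 3·(c−2)·(t−5)^2.
MRS = (1/3)·(t−5)/(c−2).
Substitute t = 22: MRS = (17/3)/(c − 2). Setting this equal to 1/3 gives c − 2 = (17/3)/(1/3) = 17, so c = 19.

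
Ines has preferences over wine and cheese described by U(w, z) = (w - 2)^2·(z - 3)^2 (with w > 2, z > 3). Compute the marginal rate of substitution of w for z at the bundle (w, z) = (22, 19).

MU_w = 2·(w−2)·(z−3)^2, MU_z = 2·(w−2)^2·(z−3).
MRS = (z−3)/(w−2).
At (22, 19): MRS = 0.8.
So at (22, 19) the consumer would give up 0.8 units of z for one more unit of w.

MRS = 0.8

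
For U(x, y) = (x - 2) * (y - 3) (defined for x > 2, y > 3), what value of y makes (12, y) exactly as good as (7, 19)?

y = 11

U(7, 19) = 80.
Set U(12, y) = 80 and solve.
With x = 12: (12 − 2) = 10, so (y − 3) = 80/10 = 8.
So y = 3 + 8 = 11.
Check: U(12, 11) = 80.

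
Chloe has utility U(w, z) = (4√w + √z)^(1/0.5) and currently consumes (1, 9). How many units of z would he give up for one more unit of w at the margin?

MRS = 12

For CES with ρ = 0.5, MRS = (4/1)·√(z/w).
At (1, 9): MRS = 12.
The indifference curve has slope −12 at this bundle.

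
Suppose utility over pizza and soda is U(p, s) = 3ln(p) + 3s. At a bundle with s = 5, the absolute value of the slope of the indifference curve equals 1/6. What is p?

MU_p = 3/p, MU_s = 3.
MRS = 3/p ÷ 3.
MRS depends only on p: 1/p = 1/6 ⇒ p = 1/(1/6) = 6.

p = 6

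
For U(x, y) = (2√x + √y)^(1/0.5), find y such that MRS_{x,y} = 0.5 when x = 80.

For CES with ρ = 0.5, MRS = (2/1)·√(y/x).
Setting (2/1)·√(y/80) = 0.5 gives √(y/80) = 0.25, so y/80 = 1/16 and y = 5.

y = 5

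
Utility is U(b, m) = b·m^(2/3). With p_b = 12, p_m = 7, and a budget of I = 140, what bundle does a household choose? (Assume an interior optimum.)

MU_b = m^(2/3) and MU_m = 2/3·b·m^(-1/3).
MRS = MU_b/MU_m = (1.5)·m/b.
Tangency: set MRS = p_b/p_m = 12/7.
So (1.5)·m/b = 12/7, i.e. m = (8/7)·b.
Substitute into the budget 12·b + 7·m = 140: 20·b = 140, so b* = 7.
Then m* = (8/7)·7 = 8.

b* = 7, m* = 8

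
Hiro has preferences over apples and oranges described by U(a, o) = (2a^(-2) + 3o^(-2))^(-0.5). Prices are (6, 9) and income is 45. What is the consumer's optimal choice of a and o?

For CES with ρ = -2, MRS = (2/3)·(o/a)^3.
Tangency: set MRS = p_a/p_o = 6/9 = 2/3.
So (o/a)^3 = 1; taking the cube root, o/a = 1, i.e. o = a.
Substitute into the budget 6·a + 9·o = 45: 15·a = 45, so a* = 3 and o* = 3.

a* = 3, o* = 3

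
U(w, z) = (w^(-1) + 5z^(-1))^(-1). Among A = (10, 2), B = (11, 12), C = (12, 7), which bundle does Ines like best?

Evaluate utility at each bundle:
U(A) = 0.385.
U(B) = 1.970.
U(C) = 1.254.
Highest utility is B, so B ≻ C ≻ A.

Bundle B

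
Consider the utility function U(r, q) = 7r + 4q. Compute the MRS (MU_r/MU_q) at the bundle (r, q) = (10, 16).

MRS = 1.75

MU_r = 7, MU_q = 4, so MRS = 7/4 = 1.75 at every bundle.
At (10, 16): MRS = 1.75.
That is, one extra unit of r is worth 1.75 units of q at the margin.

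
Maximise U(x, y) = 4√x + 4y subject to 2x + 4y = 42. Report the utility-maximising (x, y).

MU_x = 4/(2√x), MU_y = 4.
MRS = 4/(2√x) ÷ 4.
Tangency: set MRS = p_x/p_y = 2/4 = 0.5.
MRS depends only on x: 0.5/√x = 0.5 ⇒ √x = 0.5/0.5 = 1 ⇒ x* = 1.
From the budget, 4·y = 42 − 2·1 = 40, so y* = 10.

x* = 1, y* = 10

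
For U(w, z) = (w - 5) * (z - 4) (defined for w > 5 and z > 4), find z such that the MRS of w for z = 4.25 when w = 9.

MU_w = (z−4), MU_z = (w−5).
MRS = (z−4)/(w−5).
Substitute w = 9: MRS = (z − 4)/4. Setting this equal to 4.25 gives z − 4 = 4.25·4 = 17, so z = 21.

z = 21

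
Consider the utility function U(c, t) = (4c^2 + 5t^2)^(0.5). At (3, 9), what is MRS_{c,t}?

For CES with ρ = 2, MRS = (4/5)·(t/c)^(-1).
At (3, 9): MRS = 4/15.
So at (3, 9) the consumer would give up 4/15 units of t for one more unit of c.

MRS = 4/15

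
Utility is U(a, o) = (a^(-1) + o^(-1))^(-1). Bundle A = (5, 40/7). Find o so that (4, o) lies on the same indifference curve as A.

U depends on (a, o) only through S = a^(-1) + o^(-1), so equal utility means equal S. At (5, 40/7): S = 0.375.
With a = 4: 4^(-1) = 0.25, so o^(-1) = 0.375 − 0.25 = 0.125.
Hence o = 1/0.125 = 8.
Check: U(4, 8) = 2.6667.

o = 8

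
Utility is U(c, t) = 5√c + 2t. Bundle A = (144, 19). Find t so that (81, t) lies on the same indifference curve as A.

t = 26.5

U(144, 19) = 98.
Set U(81, t) = 98 and solve.
With c = 81: √81 = 9, so 2t = 98 − 5·9 = 53 and t = 26.5.
Check: U(81, 26.5) = 98.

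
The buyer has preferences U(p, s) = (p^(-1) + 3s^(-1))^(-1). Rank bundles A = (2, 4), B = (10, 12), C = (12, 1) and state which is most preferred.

Bundle B

Evaluate utility at each bundle:
U(A) = 0.800.
U(B) = 2.857.
U(C) = 0.324.
Highest utility is B, so B ≻ A ≻ C.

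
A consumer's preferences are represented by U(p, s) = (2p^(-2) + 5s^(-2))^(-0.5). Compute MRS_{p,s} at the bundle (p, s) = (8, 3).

For CES with ρ = -2, MRS = (2/5)·(s/p)^3.
At (8, 3): MRS = 27/1280.
That is, one extra unit of p is worth 27/1280 units of s at the margin.

MRS = 27/1280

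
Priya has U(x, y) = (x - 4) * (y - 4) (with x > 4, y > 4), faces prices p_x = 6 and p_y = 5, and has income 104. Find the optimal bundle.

MU_x = (y−4), MU_y = (x−4).
MRS = (y−4)/(x−4).
Tangency: set MRS = p_x/p_y = 6/5 = 1.2.
So (y − 4)/(x − 4) = 1.2, i.e. (y − 4) = 1.2·(x − 4).
Rewrite the budget in excess-of-subsistence terms: 6·(x − 4) + 5·(y − 4) = 104 − 6·4 − 5·4 = 60.
Substituting, 12·(x − 4) = 60, so x − 4 = 5 and x* = 9.
Then y − 4 = 1.2·5 = 6, so y* = 10.

x* = 9, y* = 10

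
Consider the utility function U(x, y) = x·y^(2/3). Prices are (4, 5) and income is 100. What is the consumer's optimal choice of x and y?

MU_x = y^(2/3) and MU_y = 2/3·x·y^(-1/3).
MRS = MU_x/MU_y = (1.5)·y/x.
Tangency: set MRS = p_x/p_y = 4/5 = 0.8.
So (1.5)·y/x = 0.8, i.e. y = (8/15)·x.
Substitute into the budget 4·x + 5·y = 100: (20/3)·x = 100, so x* = 15.
Then y* = (8/15)·15 = 8.

x* = 15, y* = 8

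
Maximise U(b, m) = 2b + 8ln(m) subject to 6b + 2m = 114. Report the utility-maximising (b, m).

b* = 15, m* = 12

MU_b = 2, MU_m = 8/m.
MRS = 2 ÷ (8/m).
Tangency: set MRS = p_b/p_m = 6/2 = 3.
MRS depends only on m: 0.25·m = 3 ⇒ m* = 3/0.25 = 12.
From the budget, 6·b = 114 − 2·12 = 90, so b* = 15.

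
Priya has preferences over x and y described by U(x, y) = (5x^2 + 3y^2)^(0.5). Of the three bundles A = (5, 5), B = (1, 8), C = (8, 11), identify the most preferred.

Evaluate utility at each bundle:
U(A) = 14.142.
U(B) = 14.036.
U(C) = 26.134.
Highest utility is C, so C ≻ A ≻ B.

Bundle C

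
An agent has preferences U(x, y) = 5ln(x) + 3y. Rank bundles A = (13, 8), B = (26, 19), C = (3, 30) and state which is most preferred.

Evaluate utility at each bundle:
U(A) = 36.825.
U(B) = 73.290.
U(C) = 95.493.
Highest utility is C, so C ≻ B ≻ A.

Bundle C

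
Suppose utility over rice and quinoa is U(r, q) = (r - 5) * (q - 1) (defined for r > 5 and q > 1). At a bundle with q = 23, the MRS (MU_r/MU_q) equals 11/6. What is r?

MU_r = (q−1), MU_q = (r−5).
MRS = (q−1)/(r−5).
Substitute q = 23: MRS = 22/(r − 5). Setting this equal to 11/6 gives r − 5 = 22/(11/6) = 12, so r = 17.

r = 17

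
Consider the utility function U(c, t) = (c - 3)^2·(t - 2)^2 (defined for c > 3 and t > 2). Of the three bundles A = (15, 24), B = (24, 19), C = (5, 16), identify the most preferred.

Evaluate utility at each bundle:
U(A) = 69696.
U(B) = 127449.
U(C) = 784.
Highest utility is B, so B ≻ A ≻ C.

Bundle B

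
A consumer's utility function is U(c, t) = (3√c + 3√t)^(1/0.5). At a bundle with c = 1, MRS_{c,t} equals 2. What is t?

t = 4

For CES with ρ = 0.5, MRS = √(t/c).
Setting √(t/1) = 2 gives t/1 = 4 and t = 4.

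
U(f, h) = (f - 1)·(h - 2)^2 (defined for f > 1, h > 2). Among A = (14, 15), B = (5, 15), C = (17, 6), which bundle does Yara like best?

Evaluate utility at each bundle:
U(A) = 2197.
U(B) = 676.
U(C) = 256.
Highest utility is A, so A ≻ B ≻ C.

Bundle A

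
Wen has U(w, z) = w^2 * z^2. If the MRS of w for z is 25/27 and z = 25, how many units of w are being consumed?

w = 27

MU_w = 2·w·z^2 and MU_z = 2·w^2·z.
MRS = MU_w/MU_z = z/w.
Substitute z = 25: MRS = 25/w. Setting 25/w = 25/27 gives w = 25/(25/27) = 27.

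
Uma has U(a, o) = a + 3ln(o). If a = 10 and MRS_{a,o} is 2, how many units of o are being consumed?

o = 6

MU_a = 1, MU_o = 3/o.
MRS = 1 ÷ (3/o).
MRS depends only on o: (1/3)·o = 2 ⇒ o = 2/(1/3) = 6.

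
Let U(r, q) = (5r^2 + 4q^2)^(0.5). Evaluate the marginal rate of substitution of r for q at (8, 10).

MRS = 1

For CES with ρ = 2, MRS = (5/4)·(q/r)^(-1).
At (8, 10): MRS = 1.
That is, one extra unit of r is worth 1 units of q at the margin.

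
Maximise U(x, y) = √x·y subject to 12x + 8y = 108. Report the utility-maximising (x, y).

MU_x = 0.5·x^(-0.5)·y and MU_y = √x.
MRS = MU_x/MU_y = (0.5)·y/x.
Tangency: set MRS = p_x/p_y = 12/8 = 1.5.
So (0.5)·y/x = 1.5, i.e. y = 3·x.
Substitute into the budget 12·x + 8·y = 108: 36·x = 108, so x* = 3.
Then y* = 3·3 = 9.

x* = 3, y* = 9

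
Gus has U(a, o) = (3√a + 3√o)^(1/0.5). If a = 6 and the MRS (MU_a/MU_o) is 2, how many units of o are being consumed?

o = 24

For CES with ρ = 0.5, MRS = √(o/a).
Setting √(o/6) = 2 gives o/6 = 4 and o = 24.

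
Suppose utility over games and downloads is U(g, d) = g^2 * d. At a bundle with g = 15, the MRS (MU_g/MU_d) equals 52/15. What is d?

MU_g = 2·g·d and MU_d = g^2.
MRS = MU_g/MU_d = (2/1)·d/g.
Substitute g = 15: MRS = d/7.5. Setting d/7.5 = 52/15 gives d = (52/15)·7.5 = 26.

d = 26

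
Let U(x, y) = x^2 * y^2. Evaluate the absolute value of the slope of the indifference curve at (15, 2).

MRS = 2/15

MU_x = 2·x·y^2 and MU_y = 2·x^2·y.
MRS = MU_x/MU_y = y/x.
At (15, 2): MRS = 2/15.
That is, one extra unit of x is worth 2/15 units of y at the margin.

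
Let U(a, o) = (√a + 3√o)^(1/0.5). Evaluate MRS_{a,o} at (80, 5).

MRS = 1/12

For CES with ρ = 0.5, MRS = (1/3)·√(o/a).
At (80, 5): MRS = 1/12.
So at (80, 5) the consumer would give up 1/12 units of o for one more unit of a.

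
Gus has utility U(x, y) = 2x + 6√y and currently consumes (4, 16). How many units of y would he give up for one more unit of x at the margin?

MU_x = 2, MU_y = 6/(2√y).
MRS = 2 ÷ (6/(2√y)).
At (4, 16): MRS = 8/3.
So at (4, 16) the consumer would give up 8/3 units of y for one more unit of x.

MRS = 8/3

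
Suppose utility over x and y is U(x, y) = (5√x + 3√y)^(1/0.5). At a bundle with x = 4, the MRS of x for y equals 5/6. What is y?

For CES with ρ = 0.5, MRS = (5/3)·√(y/x).
Setting (5/3)·√(y/4) = 5/6 gives √(y/4) = 0.5, so y/4 = 0.25 and y = 1.

y = 1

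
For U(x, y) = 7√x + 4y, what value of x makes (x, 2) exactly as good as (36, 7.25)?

U(36, 7.25) = 71.
Set U(x, 2) = 71 and solve.
With y = 2: 7√x = 71 − 4·2 = 63, so √x = 9 and x = 81.
Check: U(81, 2) = 71.

x = 81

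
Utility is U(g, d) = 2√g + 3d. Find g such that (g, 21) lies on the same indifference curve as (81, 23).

U(81, 23) = 87.
Set U(g, 21) = 87 and solve.
With d = 21: 2√g = 87 − 3·21 = 24, so √g = 12 and g = 144.
Check: U(144, 21) = 87.

g = 144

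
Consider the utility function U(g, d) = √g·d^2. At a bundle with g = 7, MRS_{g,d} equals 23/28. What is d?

d = 23

MU_g = 0.5·g^(-0.5)·d^2 and MU_d = 2·√g·d.
MRS = MU_g/MU_d = (0.25)·d/g.
Substitute g = 7: MRS = d/28. Setting d/28 = 23/28 gives d = (23/28)·28 = 23.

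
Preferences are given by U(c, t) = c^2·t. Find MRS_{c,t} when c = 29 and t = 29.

MRS = 2

MU_c = 2·c·t and MU_t = c^2.
MRS = MU_c/MU_t = (2/1)·t/c.
At (29, 29): MRS = 2.
That is, one extra unit of c is worth 2 units of t at the margin.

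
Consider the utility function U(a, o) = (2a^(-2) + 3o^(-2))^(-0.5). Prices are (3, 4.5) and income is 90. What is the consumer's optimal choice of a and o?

a* = 12, o* = 12

For CES with ρ = -2, MRS = (2/3)·(o/a)^3.
Tangency: set MRS = p_a/p_o = 3/4.5 = 2/3.
So (o/a)^3 = 1; taking the cube root, o/a = 1, i.e. o = a.
Substitute into the budget 3·a + 4.5·o = 90: 7.5·a = 90, so a* = 12 and o* = 12.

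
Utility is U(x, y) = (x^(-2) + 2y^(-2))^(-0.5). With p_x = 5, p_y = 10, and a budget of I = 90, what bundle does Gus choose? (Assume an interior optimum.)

For CES with ρ = -2, MRS = (1/2)·(y/x)^3.
Tangency: set MRS = p_x/p_y = 5/10 = 0.5.
So (y/x)^3 = 1; taking the cube root, y/x = 1, i.e. y = x.
Substitute into the budget 5·x + 10·y = 90: 15·x = 90, so x* = 6 and y* = 6.

x* = 6, y* = 6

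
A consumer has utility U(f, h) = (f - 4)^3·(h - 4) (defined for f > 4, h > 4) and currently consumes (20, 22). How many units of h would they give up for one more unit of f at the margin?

MRS = 3.375

MU_f = 3·(f−4)^2·(h−4), MU_h = (f−4)^3.
MRS = (3/1)·(h−4)/(f−4).
At (20, 22): MRS = 3.375.
The indifference curve has slope −3.375 at this bundle.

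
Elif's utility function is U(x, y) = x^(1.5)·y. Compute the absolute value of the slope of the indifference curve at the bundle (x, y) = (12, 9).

MU_x = 1.5·√x·y and MU_y = x^(1.5).
MRS = MU_x/MU_y = (1.5)·y/x.
At (12, 9): MRS = 1.125.
So at (12, 9) the consumer would give up 1.125 units of y for one more unit of x.

MRS = 1.125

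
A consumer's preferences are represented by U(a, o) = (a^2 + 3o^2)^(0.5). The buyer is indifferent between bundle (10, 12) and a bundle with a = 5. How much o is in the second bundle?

o = 13

U depends on (a, o) only through S = a^2 + 3o^2, so equal utility means equal S. At (10, 12): S = 532.
With a = 5: 5^2 = 25, so 3o^2 = 532 − 25 = 507, i.e. o^2 = 169.
Hence o = √169 = 13.
Check: U(5, 13) = 23.0651.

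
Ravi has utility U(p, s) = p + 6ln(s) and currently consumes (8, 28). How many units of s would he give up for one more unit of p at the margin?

MRS = 14/3

MU_p = 1, MU_s = 6/s.
MRS = 1 ÷ (6/s).
At (8, 28): MRS = 14/3.
So at (8, 28) the consumer would give up 14/3 units of s for one more unit of p.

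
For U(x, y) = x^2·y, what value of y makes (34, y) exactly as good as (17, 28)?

U(17, 28) = 8092.
Set U(34, y) = 8092 and solve.
With x = 34: 34^2 = 1156, so y = 8092/1156 = 7.
Check: U(34, 7) = 8092.

y = 7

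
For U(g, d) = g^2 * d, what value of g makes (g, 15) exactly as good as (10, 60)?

g = 20

U(10, 60) = 6000.
Set U(g, 15) = 6000 and solve.
With d = 15: g^2 = 6000/15 = 400; taking the square root, g = 20.
Check: U(20, 15) = 6000.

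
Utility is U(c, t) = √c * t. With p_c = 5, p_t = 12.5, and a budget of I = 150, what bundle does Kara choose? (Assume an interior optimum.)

c* = 10, t* = 8

MU_c = 0.5·c^(-0.5)·t and MU_t = √c.
MRS = MU_c/MU_t = (0.5)·t/c.
Tangency: set MRS = p_c/p_t = 5/12.5 = 0.4.
So (0.5)·t/c = 0.4, i.e. t = 0.8·c.
Substitute into the budget 5·c + 12.5·t = 150: 15·c = 150, so c* = 10.
Then t* = 0.8·10 = 8.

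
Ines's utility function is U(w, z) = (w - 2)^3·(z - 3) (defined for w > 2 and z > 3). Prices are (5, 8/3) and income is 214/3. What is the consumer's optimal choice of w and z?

MU_w = 3·(w−2)^2·(z−3), MU_z = (w−2)^3.
MRS = (3/1)·(z−3)/(w−2).
Tangency: set MRS = p_w/p_z = 5/(8/3) = 1.875.
So (3/1)·(z − 3)/(w − 2) = 1.875, i.e. (z − 3) = 0.625·(w − 2).
Rewrite the budget in excess-of-subsistence terms: 5·(w − 2) + (8/3)·(z − 3) = 214/3 − 5·2 − (8/3)·3 = 160/3.
Substituting, (20/3)·(w − 2) = 160/3, so w − 2 = 8 and w* = 10.
Then z − 3 = 0.625·8 = 5, so z* = 8.

w* = 10, z* = 8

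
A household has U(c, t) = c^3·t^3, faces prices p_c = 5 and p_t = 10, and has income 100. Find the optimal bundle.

MU_c = 3·c^2·t^3 and MU_t = 3·c^3·t^2.
MRS = MU_c/MU_t = t/c.
Tangency: set MRS = p_c/p_t = 5/10 = 0.5.
So t/c = 0.5, i.e. t = 0.5·c.
Substitute into the budget 5·c + 10·t = 100: 10·c = 100, so c* = 10.
Then t* = 0.5·10 = 5.

c* = 10, t* = 5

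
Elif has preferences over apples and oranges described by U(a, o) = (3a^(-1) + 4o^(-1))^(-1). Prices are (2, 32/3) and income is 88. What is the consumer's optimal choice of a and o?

For CES with ρ = -1, MRS = (3/4)·(o/a)^2.
Tangency: set MRS = p_a/p_o = 2/(32/3) = 3/16.
So (o/a)^2 = 0.25; taking the square root, o/a = 0.5, i.e. o = 0.5·a.
Substitute into the budget 2·a + (32/3)·o = 88: (22/3)·a = 88, so a* = 12 and o* = 0.5·12 = 6.

a* = 12, o* = 6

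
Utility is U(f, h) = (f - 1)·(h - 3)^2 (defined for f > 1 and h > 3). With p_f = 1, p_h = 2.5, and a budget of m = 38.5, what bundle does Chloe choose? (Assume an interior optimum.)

f* = 11, h* = 11

MU_f = (h−3)^2, MU_h = 2·(f−1)·(h−3).
MRS = (1/2)·(h−3)/(f−1).
Tangency: set MRS = p_f/p_h = 1/2.5 = 0.4.
So (1/2)·(h − 3)/(f − 1) = 0.4, i.e. (h − 3) = 0.8·(f − 1).
Rewrite the budget in excess-of-subsistence terms: 1·(f − 1) + 2.5·(h − 3) = 38.5 − 1·1 − 2.5·3 = 30.
Substituting, 3·(f − 1) = 30, so f − 1 = 10 and f* = 11.
Then h − 3 = 0.8·10 = 8, so h* = 11.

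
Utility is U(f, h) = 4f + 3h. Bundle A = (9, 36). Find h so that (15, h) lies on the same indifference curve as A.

U(9, 36) = 144.
Set U(15, h) = 144 and solve.
4·15 + 3h = 144 ⇒ 3h = 84 ⇒ h = 28.
Check: U(15, 28) = 144.

h = 28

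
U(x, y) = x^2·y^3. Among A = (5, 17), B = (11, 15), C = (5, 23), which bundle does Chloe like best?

Evaluate utility at each bundle:
U(A) = 122825.
U(B) = 408375.
U(C) = 304175.
Highest utility is B, so B ≻ C ≻ A.

Bundle B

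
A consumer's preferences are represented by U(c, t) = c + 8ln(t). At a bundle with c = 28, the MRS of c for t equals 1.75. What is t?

t = 14

MU_c = 1, MU_t = 8/t.
MRS = 1 ÷ (8/t).
MRS depends only on t: 0.125·t = 1.75 ⇒ t = 1.75/0.125 = 14.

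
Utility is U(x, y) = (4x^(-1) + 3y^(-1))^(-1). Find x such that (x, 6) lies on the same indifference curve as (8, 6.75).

U depends on (x, y) only through S = 4x^(-1) + 3y^(-1), so equal utility means equal S. At (8, 6.75): S = 17/18.
With y = 6: 3·6^(-1) = 0.5, so 4x^(-1) = 17/18 − 0.5 = 4/9, i.e. x^(-1) = 1/9.
Hence x = 1/(1/9) = 9.
Check: U(9, 6) = 1.0588.

x = 9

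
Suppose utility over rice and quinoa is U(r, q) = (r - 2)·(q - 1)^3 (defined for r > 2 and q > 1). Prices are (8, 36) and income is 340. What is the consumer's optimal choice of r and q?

MU_r = (q−1)^3, MU_q = 3·(r−2)·(q−1)^2.
MRS = (1/3)·(q−1)/(r−2).
Tangency: set MRS = p_r/p_q = 8/36 = 2/9.
So (1/3)·(q − 1)/(r − 2) = 2/9, i.e. (q − 1) = (2/3)·(r − 2).
Rewrite the budget in excess-of-subsistence terms: 8·(r − 2) + 36·(q − 1) = 340 − 8·2 − 36·1 = 288.
Substituting, 32·(r − 2) = 288, so r − 2 = 9 and r* = 11.
Then q − 1 = (2/3)·9 = 6, so q* = 7.

r* = 11, q* = 7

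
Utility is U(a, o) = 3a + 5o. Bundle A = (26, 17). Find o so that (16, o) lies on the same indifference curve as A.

U(26, 17) = 163.
Set U(16, o) = 163 and solve.
3·16 + 5o = 163 ⇒ 5o = 115 ⇒ o = 23.
Check: U(16, 23) = 163.

o = 23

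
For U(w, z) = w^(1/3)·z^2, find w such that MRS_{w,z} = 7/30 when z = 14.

MU_w = 1/3·w^(-2/3)·z^2 and MU_z = 2·w^(1/3)·z.
MRS = MU_w/MU_z = (1/6)·z/w.
Substitute z = 14: MRS = (7/3)/w. Setting (7/3)/w = 7/30 gives w = (7/3)/(7/30) = 10.

w = 10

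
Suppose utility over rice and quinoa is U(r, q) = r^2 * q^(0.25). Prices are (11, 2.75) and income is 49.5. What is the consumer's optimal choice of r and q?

r* = 4, q* = 2

MU_r = 2·r·q^(0.25) and MU_q = 0.25·r^2·q^(-0.75).
MRS = MU_r/MU_q = (8)·q/r.
Tangency: set MRS = p_r/p_q = 11/2.75 = 4.
So (8)·q/r = 4, i.e. q = 0.5·r.
Substitute into the budget 11·r + 2.75·q = 49.5: 12.375·r = 49.5, so r* = 4.
Then q* = 0.5·4 = 2.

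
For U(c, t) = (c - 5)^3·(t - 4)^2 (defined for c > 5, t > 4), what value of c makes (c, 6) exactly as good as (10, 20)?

U(10, 20) = 32000.
Set U(c, 6) = 32000 and solve.
With t = 6: (6 − 4)^2 = 4, so (c − 5)^3 = 32000/4 = 8000.
Taking the cube root (with c > 5): c − 5 = 20, so c = 25.
Check: U(25, 6) = 32000.

c = 25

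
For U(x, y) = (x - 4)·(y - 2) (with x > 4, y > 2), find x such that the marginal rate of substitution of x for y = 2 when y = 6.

MU_x = (y−2), MU_y = (x−4).
MRS = (y−2)/(x−4).
Substitute y = 6: MRS = 4/(x − 4). Setting this equal to 2 gives x − 4 = 4/2 = 2, so x = 6.

x = 6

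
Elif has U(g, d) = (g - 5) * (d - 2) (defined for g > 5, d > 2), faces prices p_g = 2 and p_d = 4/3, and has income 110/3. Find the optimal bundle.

g* = 11, d* = 11

MU_g = (d−2), MU_d = (g−5).
MRS = (d−2)/(g−5).
Tangency: set MRS = p_g/p_d = 2/(4/3) = 1.5.
So (d − 2)/(g − 5) = 1.5, i.e. (d − 2) = 1.5·(g − 5).
Rewrite the budget in excess-of-subsistence terms: 2·(g − 5) + (4/3)·(d − 2) = 110/3 − 2·5 − (4/3)·2 = 24.
Substituting, 4·(g − 5) = 24, so g − 5 = 6 and g* = 11.
Then d − 2 = 1.5·6 = 9, so d* = 11.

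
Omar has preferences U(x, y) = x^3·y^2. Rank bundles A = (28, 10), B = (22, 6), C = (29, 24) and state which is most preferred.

Evaluate utility at each bundle:
U(A) = 2195200.
U(B) = 383328.
U(C) = 14048064.
Highest utility is C, so C ≻ A ≻ B.

Bundle C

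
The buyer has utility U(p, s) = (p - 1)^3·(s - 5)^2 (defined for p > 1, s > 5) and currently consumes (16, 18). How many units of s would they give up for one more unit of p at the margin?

MU_p = 3·(p−1)^2·(s−5)^2, MU_s = 2·(p−1)^3·(s−5).
MRS = (3/2)·(s−5)/(p−1).
At (16, 18): MRS = 1.3.
So at (16, 18) the consumer would give up 1.3 units of s for one more unit of p.

MRS = 1.3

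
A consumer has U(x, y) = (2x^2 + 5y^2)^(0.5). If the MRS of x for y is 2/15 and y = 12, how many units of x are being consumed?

x = 4

For CES with ρ = 2, MRS = (2/5)·(y/x)^(-1).
Setting (2/5)·(12/x)^(-1) = 2/15 gives (12/x)^(-1) = 1/3, so 12/x = 3 and x = 4.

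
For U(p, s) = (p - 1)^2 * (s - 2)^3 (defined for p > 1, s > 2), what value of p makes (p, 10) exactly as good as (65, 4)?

U(65, 4) = 32768.
Set U(p, 10) = 32768 and solve.
With s = 10: (10 − 2)^3 = 512, so (p − 1)^2 = 32768/512 = 64.
Taking the square root (with p > 1): p − 1 = 8, so p = 9.
Check: U(9, 10) = 32768.

p = 9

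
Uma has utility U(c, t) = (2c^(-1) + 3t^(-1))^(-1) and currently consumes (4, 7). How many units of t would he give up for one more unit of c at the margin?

For CES with ρ = -1, MRS = (2/3)·(t/c)^2.
At (4, 7): MRS = 49/24.
That is, one extra unit of c is worth 49/24 units of t at the margin.

MRS = 49/24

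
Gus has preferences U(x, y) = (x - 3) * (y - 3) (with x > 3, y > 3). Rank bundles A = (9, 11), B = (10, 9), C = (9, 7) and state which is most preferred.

Bundle A

Evaluate utility at each bundle:
U(A) = 48.
U(B) = 42.
U(C) = 24.
Highest utility is A, so A ≻ B ≻ C.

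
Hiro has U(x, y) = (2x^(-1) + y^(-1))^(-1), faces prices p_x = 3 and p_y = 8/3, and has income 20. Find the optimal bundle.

For CES with ρ = -1, MRS = (2/1)·(y/x)^2.
Tangency: set MRS = p_x/p_y = 3/(8/3) = 1.125.
So (y/x)^2 = 9/16; taking the square root, y/x = 0.75, i.e. y = 0.75·x.
Substitute into the budget 3·x + (8/3)·y = 20: 5·x = 20, so x* = 4 and y* = 0.75·4 = 3.

x* = 4, y* = 3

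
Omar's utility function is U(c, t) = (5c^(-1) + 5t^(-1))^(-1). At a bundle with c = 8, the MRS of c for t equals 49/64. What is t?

t = 7

For CES with ρ = -1, MRS = (t/c)^2.
Setting (t/8)^2 = 49/64 gives t/8 = 0.875 and t = 7.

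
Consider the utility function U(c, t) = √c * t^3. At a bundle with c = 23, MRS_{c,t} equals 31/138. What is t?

t = 31

MU_c = 0.5·c^(-0.5)·t^3 and MU_t = 3·√c·t^2.
MRS = MU_c/MU_t = (1/6)·t/c.
Substitute c = 23: MRS = t/138. Setting t/138 = 31/138 gives t = (31/138)·138 = 31.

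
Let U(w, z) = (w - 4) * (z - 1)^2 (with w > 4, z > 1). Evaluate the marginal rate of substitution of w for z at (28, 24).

MU_w = (z−1)^2, MU_z = 2·(w−4)·(z−1).
MRS = (1/2)·(z−1)/(w−4).
At (28, 24): MRS = 23/48.
So at (28, 24) the consumer would give up 23/48 units of z for one more unit of w.

MRS = 23/48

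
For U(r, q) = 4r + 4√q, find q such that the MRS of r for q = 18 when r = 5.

q = 81

MU_r = 4, MU_q = 4/(2√q).
MRS = 4 ÷ (4/(2√q)).
MRS depends only on q: 2·√q = 18 ⇒ √q = 18/2 = 9 ⇒ q = 81.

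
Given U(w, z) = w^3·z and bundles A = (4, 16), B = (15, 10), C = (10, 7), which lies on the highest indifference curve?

Evaluate utility at each bundle:
U(A) = 1024.
U(B) = 33750.
U(C) = 7000.
Highest utility is B, so B ≻ C ≻ A.

Bundle B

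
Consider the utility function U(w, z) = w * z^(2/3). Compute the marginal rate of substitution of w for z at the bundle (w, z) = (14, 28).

MU_w = z^(2/3) and MU_z = 2/3·w·z^(-1/3).
MRS = MU_w/MU_z = (1.5)·z/w.
At (14, 28): MRS = 3.
That is, one extra unit of w is worth 3 units of z at the margin.

MRS = 3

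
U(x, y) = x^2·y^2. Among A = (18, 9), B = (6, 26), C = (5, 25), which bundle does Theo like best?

Bundle A

Evaluate utility at each bundle:
U(A) = 26244.
U(B) = 24336.
U(C) = 15625.
Highest utility is A, so A ≻ B ≻ C.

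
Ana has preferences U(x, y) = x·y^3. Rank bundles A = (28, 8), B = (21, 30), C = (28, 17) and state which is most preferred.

Evaluate utility at each bundle:
U(A) = 14336.
U(B) = 567000.
U(C) = 137564.
Highest utility is B, so B ≻ C ≻ A.

Bundle B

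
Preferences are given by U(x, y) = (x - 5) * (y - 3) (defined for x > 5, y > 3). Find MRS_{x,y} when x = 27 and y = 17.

MRS = 7/11

MU_x = (y−3), MU_y = (x−5).
MRS = (y−3)/(x−5).
At (27, 17): MRS = 7/11.
That is, one extra unit of x is worth 7/11 units of y at the margin.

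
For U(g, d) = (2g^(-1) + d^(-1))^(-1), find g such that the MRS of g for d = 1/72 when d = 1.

For CES with ρ = -1, MRS = (2/1)·(d/g)^2.
Setting (2/1)·(1/g)^2 = 1/72 gives (1/g)^2 = 1/144, so 1/g = 1/12 and g = 12.

g = 12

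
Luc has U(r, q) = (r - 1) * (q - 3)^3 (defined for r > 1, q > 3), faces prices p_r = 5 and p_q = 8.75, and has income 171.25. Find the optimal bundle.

r* = 8, q* = 15

MU_r = (q−3)^3, MU_q = 3·(r−1)·(q−3)^2.
MRS = (1/3)·(q−3)/(r−1).
Tangency: set MRS = p_r/p_q = 5/8.75 = 4/7.
So (1/3)·(q − 3)/(r − 1) = 4/7, i.e. (q − 3) = (12/7)·(r − 1).
Rewrite the budget in excess-of-subsistence terms: 5·(r − 1) + 8.75·(q − 3) = 171.25 − 5·1 − 8.75·3 = 140.
Substituting, 20·(r − 1) = 140, so r − 1 = 7 and r* = 8.
Then q − 3 = (12/7)·7 = 12, so q* = 15.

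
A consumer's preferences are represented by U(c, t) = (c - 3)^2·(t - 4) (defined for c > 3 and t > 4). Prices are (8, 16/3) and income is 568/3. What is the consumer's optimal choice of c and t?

c* = 15, t* = 13

MU_c = 2·(c−3)·(t−4), MU_t = (c−3)^2.
MRS = (2/1)·(t−4)/(c−3).
Tangency: set MRS = p_c/p_t = 8/(16/3) = 1.5.
So (2/1)·(t − 4)/(c − 3) = 1.5, i.e. (t − 4) = 0.75·(c − 3).
Rewrite the budget in excess-of-subsistence terms: 8·(c − 3) + (16/3)·(t − 4) = 568/3 − 8·3 − (16/3)·4 = 144.
Substituting, 12·(c − 3) = 144, so c − 3 = 12 and c* = 15.
Then t − 4 = 0.75·12 = 9, so t* = 13.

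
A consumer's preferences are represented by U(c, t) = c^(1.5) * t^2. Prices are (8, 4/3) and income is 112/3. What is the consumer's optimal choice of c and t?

MU_c = 1.5·√c·t^2 and MU_t = 2·c^(1.5)·t.
MRS = MU_c/MU_t = (0.75)·t/c.
Tangency: set MRS = p_c/p_t = 8/(4/3) = 6.
So (0.75)·t/c = 6, i.e. t = 8·c.
Substitute into the budget 8·c + (4/3)·t = 112/3: (56/3)·c = 112/3, so c* = 2.
Then t* = 8·2 = 16.

c* = 2, t* = 16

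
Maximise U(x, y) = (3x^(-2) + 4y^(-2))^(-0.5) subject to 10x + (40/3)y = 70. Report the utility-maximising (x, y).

For CES with ρ = -2, MRS = (3/4)·(y/x)^3.
Tangency: set MRS = p_x/p_y = 10/(40/3) = 0.75.
So (y/x)^3 = 1; taking the cube root, y/x = 1, i.e. y = x.
Substitute into the budget 10·x + (40/3)·y = 70: (70/3)·x = 70, so x* = 3 and y* = 3.

x* = 3, y* = 3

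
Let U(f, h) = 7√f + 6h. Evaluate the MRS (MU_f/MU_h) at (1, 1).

MRS = 7/12

MU_f = 7/(2√f), MU_h = 6.
MRS = 7/(2√f) ÷ 6.
At (1, 1): MRS = 7/12.
That is, one extra unit of f is worth 7/12 units of h at the margin.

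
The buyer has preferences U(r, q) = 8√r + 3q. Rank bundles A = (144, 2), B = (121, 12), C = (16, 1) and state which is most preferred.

Evaluate utility at each bundle:
U(A) = 102.000.
U(B) = 124.000.
U(C) = 35.000.
Highest utility is B, so B ≻ A ≻ C.

Bundle B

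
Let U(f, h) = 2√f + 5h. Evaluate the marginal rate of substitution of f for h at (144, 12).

MRS = 1/60

MU_f = 2/(2√f), MU_h = 5.
MRS = 2/(2√f) ÷ 5.
At (144, 12): MRS = 1/60.
That is, one extra unit of f is worth 1/60 units of h at the margin.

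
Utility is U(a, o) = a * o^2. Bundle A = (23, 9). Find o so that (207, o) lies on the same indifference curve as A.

U(23, 9) = 1863.
Set U(207, o) = 1863 and solve.
With a = 207: o^2 = 1863/207 = 9; taking the square root, o = 3.
Check: U(207, 3) = 1863.

o = 3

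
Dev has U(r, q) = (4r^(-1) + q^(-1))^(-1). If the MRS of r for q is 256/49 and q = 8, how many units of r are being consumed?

r = 7

For CES with ρ = -1, MRS = (4/1)·(q/r)^2.
Setting (4/1)·(8/r)^2 = 256/49 gives (8/r)^2 = 64/49, so 8/r = 8/7 and r = 7.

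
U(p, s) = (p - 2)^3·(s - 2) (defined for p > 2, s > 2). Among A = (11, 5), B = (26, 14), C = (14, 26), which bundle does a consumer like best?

Evaluate utility at each bundle:
U(A) = 2187.
U(B) = 165888.
U(C) = 41472.
Highest utility is B, so B ≻ C ≻ A.

Bundle B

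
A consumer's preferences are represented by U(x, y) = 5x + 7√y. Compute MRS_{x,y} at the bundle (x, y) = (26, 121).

MRS = 110/7

MU_x = 5, MU_y = 7/(2√y).
MRS = 5 ÷ (7/(2√y)).
At (26, 121): MRS = 110/7.
The indifference curve has slope −110/7 at this bundle.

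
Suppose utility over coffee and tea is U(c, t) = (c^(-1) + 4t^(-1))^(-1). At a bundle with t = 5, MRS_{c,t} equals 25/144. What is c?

For CES with ρ = -1, MRS = (1/4)·(t/c)^2.
Setting (1/4)·(5/c)^2 = 25/144 gives (5/c)^2 = 25/36, so 5/c = 5/6 and c = 6.

c = 6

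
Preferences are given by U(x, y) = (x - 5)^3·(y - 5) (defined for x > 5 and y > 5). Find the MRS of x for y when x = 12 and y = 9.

MRS = 12/7

MU_x = 3·(x−5)^2·(y−5), MU_y = (x−5)^3.
MRS = (3/1)·(y−5)/(x−5).
At (12, 9): MRS = 12/7.
That is, one extra unit of x is worth 12/7 units of y at the margin.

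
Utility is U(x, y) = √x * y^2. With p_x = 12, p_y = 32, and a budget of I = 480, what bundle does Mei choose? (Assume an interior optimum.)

MU_x = 0.5·x^(-0.5)·y^2 and MU_y = 2·√x·y.
MRS = MU_x/MU_y = (0.25)·y/x.
Tangency: set MRS = p_x/p_y = 12/32 = 0.375.
So (0.25)·y/x = 0.375, i.e. y = 1.5·x.
Substitute into the budget 12·x + 32·y = 480: 60·x = 480, so x* = 8.
Then y* = 1.5·8 = 12.

x* = 8, y* = 12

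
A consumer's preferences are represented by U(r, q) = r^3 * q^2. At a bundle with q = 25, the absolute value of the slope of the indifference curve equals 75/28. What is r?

MU_r = 3·r^2·q^2 and MU_q = 2·r^3·q.
MRS = MU_r/MU_q = (3/2)·q/r.
Substitute q = 25: MRS = 37.5/r. Setting 37.5/r = 75/28 gives r = 37.5/(75/28) = 14.

r = 14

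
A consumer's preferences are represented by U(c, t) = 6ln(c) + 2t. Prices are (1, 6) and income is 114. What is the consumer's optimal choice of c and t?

c* = 18, t* = 16

MU_c = 6/c, MU_t = 2.
MRS = 6/c ÷ 2.
Tangency: set MRS = p_c/p_t = 1/6.
MRS depends only on c: 3/c = 1/6 ⇒ c* = 3/(1/6) = 18.
From the budget, 6·t = 114 − 1·18 = 96, so t* = 16.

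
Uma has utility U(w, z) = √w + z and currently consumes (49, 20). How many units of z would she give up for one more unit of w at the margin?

MRS = 1/14

MU_w = 1/(2√w), MU_z = 1.
MRS = 1/(2√w) ÷ 1.
At (49, 20): MRS = 1/14.
The indifference curve has slope −1/14 at this bundle.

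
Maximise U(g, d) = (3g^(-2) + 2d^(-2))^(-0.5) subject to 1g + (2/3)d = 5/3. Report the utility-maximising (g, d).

For CES with ρ = -2, MRS = (3/2)·(d/g)^3.
Tangency: set MRS = p_g/p_d = 1/(2/3) = 1.5.
So (d/g)^3 = 1; taking the cube root, d/g = 1, i.e. d = g.
Substitute into the budget 1·g + (2/3)·d = 5/3: (5/3)·g = 5/3, so g* = 1 and d* = 1.

g* = 1, d* = 1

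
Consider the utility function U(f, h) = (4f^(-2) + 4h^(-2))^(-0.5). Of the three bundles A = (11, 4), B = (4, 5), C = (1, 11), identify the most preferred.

Evaluate utility at each bundle:
U(A) = 1.880.
U(B) = 1.562.
U(C) = 0.498.
Highest utility is A, so A ≻ B ≻ C.

Bundle A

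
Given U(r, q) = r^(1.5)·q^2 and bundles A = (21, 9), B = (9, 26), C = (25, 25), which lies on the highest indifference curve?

Evaluate utility at each bundle:
U(A) = 7794.961.
U(B) = 18252.000.
U(C) = 78125.000.
Highest utility is C, so C ≻ B ≻ A.

Bundle C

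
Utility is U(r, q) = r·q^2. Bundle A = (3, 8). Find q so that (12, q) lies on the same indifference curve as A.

q = 4

U(3, 8) = 192.
Set U(12, q) = 192 and solve.
With r = 12: q^2 = 192/12 = 16; taking the square root, q = 4.
Check: U(12, 4) = 192.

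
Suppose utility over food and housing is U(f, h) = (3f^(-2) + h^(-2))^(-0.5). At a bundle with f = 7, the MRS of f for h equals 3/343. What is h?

For CES with ρ = -2, MRS = (3/1)·(h/f)^3.
Setting (3/1)·(h/7)^3 = 3/343 gives (h/7)^3 = 1/343, so h/7 = 1/7 and h = 1.

h = 1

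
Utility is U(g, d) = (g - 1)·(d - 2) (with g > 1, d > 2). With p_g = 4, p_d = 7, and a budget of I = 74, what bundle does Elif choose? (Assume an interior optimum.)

g* = 8, d* = 6

MU_g = (d−2), MU_d = (g−1).
MRS = (d−2)/(g−1).
Tangency: set MRS = p_g/p_d = 4/7.
So (d − 2)/(g − 1) = 4/7, i.e. (d − 2) = (4/7)·(g − 1).
Rewrite the budget in excess-of-subsistence terms: 4·(g − 1) + 7·(d − 2) = 74 − 4·1 − 7·2 = 56.
Substituting, 8·(g − 1) = 56, so g − 1 = 7 and g* = 8.
Then d − 2 = (4/7)·7 = 4, so d* = 6.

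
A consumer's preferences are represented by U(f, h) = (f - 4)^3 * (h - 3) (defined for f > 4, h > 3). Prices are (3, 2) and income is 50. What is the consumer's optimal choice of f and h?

MU_f = 3·(f−4)^2·(h−3), MU_h = (f−4)^3.
MRS = (3/1)·(h−3)/(f−4).
Tangency: set MRS = p_f/p_h = 3/2 = 1.5.
So (3/1)·(h − 3)/(f − 4) = 1.5, i.e. (h − 3) = 0.5·(f − 4).
Rewrite the budget in excess-of-subsistence terms: 3·(f − 4) + 2·(h − 3) = 50 − 3·4 − 2·3 = 32.
Substituting, 4·(f − 4) = 32, so f − 4 = 8 and f* = 12.
Then h − 3 = 0.5·8 = 4, so h* = 7.

f* = 12, h* = 7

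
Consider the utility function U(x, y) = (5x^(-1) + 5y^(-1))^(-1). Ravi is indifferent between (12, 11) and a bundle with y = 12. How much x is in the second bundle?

x = 11

U depends on (x, y) only through S = 5x^(-1) + 5y^(-1), so equal utility means equal S. At (12, 11): S = 115/132.
With y = 12: 5·12^(-1) = 5/12, so 5x^(-1) = 115/132 − 5/12 = 5/11, i.e. x^(-1) = 1/11.
Hence x = 1/(1/11) = 11.
Check: U(11, 12) = 1.1478.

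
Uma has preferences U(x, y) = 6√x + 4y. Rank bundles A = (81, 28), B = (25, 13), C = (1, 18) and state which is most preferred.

Bundle A

Evaluate utility at each bundle:
U(A) = 166.000.
U(B) = 82.000.
U(C) = 78.000.
Highest utility is A, so A ≻ B ≻ C.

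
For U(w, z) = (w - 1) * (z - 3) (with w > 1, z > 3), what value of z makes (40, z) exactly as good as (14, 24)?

U(14, 24) = 273.
Set U(40, z) = 273 and solve.
With w = 40: (40 − 1) = 39, so (z − 3) = 273/39 = 7.
So z = 3 + 7 = 10.
Check: U(40, 10) = 273.

z = 10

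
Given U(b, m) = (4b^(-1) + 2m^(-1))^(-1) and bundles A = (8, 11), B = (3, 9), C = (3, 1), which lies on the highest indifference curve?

Bundle A

Evaluate utility at each bundle:
U(A) = 1.467.
U(B) = 0.643.
U(C) = 0.300.
Highest utility is A, so A ≻ B ≻ C.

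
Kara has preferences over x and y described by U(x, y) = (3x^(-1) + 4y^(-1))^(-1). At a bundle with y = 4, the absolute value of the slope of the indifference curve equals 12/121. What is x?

For CES with ρ = -1, MRS = (3/4)·(y/x)^2.
Setting (3/4)·(4/x)^2 = 12/121 gives (4/x)^2 = 16/121, so 4/x = 4/11 and x = 11.

x = 11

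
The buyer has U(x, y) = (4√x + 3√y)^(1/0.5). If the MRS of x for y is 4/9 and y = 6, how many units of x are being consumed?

x = 54

For CES with ρ = 0.5, MRS = (4/3)·√(y/x).
Setting (4/3)·√(6/x) = 4/9 gives √(6/x) = 1/3, so 6/x = 1/9 and x = 54.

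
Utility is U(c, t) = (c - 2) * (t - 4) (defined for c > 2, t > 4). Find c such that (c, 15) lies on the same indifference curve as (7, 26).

c = 12

U(7, 26) = 110.
Set U(c, 15) = 110 and solve.
With t = 15: (15 − 4) = 11, so (c − 2) = 110/11 = 10.
So c = 2 + 10 = 12.
Check: U(12, 15) = 110.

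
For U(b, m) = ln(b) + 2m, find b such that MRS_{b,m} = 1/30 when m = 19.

b = 15

MU_b = 1/b, MU_m = 2.
MRS = 1/b ÷ 2.
MRS depends only on b: 0.5/b = 1/30 ⇒ b = 0.5/(1/30) = 15.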